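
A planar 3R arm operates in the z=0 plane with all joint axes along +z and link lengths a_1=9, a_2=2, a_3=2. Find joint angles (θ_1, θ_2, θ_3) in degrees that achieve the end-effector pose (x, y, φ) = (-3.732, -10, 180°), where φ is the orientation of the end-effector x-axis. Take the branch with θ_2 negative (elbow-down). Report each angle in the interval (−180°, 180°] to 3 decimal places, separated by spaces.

-90.000 -60.000 -30.000

wrist centre = target − a_3·(cos φ, sin φ) = (-1.7320, -10.0000)
cos θ_2 = (102.9998−9²−2²)/(2·9·2) = 0.5000; θ_2 = -60.0003° (elbow-down)
β = atan2(-10.0000,-1.7320) = -99.8261°; ψ = atan2(-1.7321,10.0000) = -9.8265°
θ_1 = β − ψ = -89.9997°
θ_3 = φ − θ_1 − θ_2 = -30.0000° (wrapped to (-180°,180°])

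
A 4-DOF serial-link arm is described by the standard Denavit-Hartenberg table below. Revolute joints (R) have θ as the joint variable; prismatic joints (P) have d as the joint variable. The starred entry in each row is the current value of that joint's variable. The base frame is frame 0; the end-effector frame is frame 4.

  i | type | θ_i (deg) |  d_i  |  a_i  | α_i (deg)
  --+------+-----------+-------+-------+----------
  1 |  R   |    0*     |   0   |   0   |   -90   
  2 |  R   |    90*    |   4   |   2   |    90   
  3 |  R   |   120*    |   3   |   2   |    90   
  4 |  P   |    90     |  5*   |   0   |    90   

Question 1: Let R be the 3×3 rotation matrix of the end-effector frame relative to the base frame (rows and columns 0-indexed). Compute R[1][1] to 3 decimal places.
0.500

End-effector y-axis (col 1 of R) = (0.0000,0.5000,-0.8660)
R[1][1] = 0.5000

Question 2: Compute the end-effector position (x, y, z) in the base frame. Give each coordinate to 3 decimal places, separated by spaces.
after link 1: o_1 = (0.0000, 0.0000, 0.0000)
after link 2: o_2 = (0.0000, 4.0000, -2.0000)
after link 3: o_3 = (3.0000, 5.7321, -1.0000)
after link 4: o_4 = (3.0000, 8.2321, -5.3301)

3.000 8.232 -5.330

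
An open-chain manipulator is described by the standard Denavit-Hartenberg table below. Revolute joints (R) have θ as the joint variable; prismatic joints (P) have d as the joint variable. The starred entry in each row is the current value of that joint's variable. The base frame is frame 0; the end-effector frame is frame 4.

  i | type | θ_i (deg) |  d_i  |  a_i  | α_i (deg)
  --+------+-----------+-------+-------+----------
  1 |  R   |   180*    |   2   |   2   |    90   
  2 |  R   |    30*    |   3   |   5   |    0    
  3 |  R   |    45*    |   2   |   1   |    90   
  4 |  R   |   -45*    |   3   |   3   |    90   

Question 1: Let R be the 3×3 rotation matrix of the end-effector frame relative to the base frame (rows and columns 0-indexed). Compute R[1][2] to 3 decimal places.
-0.707

End-effector z-axis (col 2 of R) = (0.1830,-0.7071,-0.6830)
R[1][2] = -0.7071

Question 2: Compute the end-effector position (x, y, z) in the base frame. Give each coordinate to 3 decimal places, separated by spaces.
after link 1: o_1 = (-2.0000, 0.0000, 2.0000)
after link 2: o_2 = (-6.3301, 3.0000, 4.5000)
after link 3: o_3 = (-6.5889, 5.0000, 5.4659)
after link 4: o_4 = (-10.0358, 2.8787, 6.7385)

-10.036 2.879 6.739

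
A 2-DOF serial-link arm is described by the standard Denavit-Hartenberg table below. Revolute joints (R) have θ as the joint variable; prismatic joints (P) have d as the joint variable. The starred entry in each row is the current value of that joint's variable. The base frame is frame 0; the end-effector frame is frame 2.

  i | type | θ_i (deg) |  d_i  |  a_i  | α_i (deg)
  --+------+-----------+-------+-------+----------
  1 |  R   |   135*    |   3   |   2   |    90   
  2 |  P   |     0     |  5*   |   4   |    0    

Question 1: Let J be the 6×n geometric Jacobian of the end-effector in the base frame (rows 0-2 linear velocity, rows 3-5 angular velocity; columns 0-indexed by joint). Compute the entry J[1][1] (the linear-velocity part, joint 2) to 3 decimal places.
prismatic axis z_1 = (0.7071,0.7071,0.0000)
J_v[:, 1] = z_1; J_ω[:, 1] = (0,0,0)
entry J[1][1] = 0.7071

0.707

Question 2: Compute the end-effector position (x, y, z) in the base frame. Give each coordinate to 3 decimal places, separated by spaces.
-0.707 7.778 3.000

after link 1: o_1 = (-1.4142, 1.4142, 3.0000)
after link 2: o_2 = (-0.7071, 7.7782, 3.0000)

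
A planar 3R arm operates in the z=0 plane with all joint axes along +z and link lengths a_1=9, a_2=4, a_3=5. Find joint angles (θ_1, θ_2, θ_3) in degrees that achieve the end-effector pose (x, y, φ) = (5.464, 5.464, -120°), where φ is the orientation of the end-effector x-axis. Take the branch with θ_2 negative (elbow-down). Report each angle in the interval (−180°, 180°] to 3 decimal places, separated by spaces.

60.002 -30.006 -149.996

wrist centre = target − a_3·(cos φ, sin φ) = (7.9640, 9.7941)
cos θ_2 = (159.3502−9²−4²)/(2·9·4) = 0.8660; θ_2 = -30.0057° (elbow-down)
β = atan2(9.7941,7.9640) = 50.8840°; ψ = atan2(-2.0003,12.4639) = -9.1177°
θ_1 = β − ψ = 60.0018°
θ_3 = φ − θ_1 − θ_2 = -149.9960° (wrapped to (-180°,180°])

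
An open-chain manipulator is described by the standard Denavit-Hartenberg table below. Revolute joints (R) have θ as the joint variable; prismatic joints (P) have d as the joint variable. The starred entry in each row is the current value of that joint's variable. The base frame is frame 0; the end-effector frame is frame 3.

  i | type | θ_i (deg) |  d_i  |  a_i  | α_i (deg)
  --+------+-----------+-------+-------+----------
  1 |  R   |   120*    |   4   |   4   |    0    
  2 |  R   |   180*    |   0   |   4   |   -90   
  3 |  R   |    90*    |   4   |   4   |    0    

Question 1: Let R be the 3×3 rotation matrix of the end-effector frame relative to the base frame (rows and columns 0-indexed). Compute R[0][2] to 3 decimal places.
0.866

End-effector z-axis (col 2 of R) = (0.8660,0.5000,0.0000)
R[0][2] = 0.8660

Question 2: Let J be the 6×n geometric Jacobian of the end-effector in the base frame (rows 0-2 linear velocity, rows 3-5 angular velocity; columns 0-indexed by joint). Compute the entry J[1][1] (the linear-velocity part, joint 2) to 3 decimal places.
5.464

axis z_1 = (0.0000,0.0000,1.0000); lever o_n−o_1 = (5.4641,-1.4641,-4.0000)
cross product → J_v[:, 1] = (1.4641,5.4641,-0.0000)
J_ω[:, 1] = z_1
entry J[1][1] = 5.4641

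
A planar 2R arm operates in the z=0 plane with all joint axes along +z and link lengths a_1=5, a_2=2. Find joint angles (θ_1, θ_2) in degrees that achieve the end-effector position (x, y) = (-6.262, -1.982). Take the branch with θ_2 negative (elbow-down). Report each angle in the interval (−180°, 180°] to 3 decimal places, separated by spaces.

cos θ_2 = (43.1410−5²−2²)/(2·5·2) = 0.7070; θ_2 = -45.0047° (elbow-down)
β = atan2(-1.9820,-6.2620) = -162.4368°; ψ = atan2(-1.4143,6.4141) = -12.4349°
θ_1 = β − ψ = -150.0019°

-150.002 -45.005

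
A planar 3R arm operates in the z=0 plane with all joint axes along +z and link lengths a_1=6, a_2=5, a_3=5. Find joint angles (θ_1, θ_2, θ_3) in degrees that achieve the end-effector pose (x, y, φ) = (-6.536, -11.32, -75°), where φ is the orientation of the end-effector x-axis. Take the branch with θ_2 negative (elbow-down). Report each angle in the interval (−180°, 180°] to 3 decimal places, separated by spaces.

-120.007 -44.988 89.994

wrist centre = target − a_3·(cos φ, sin φ) = (-7.8301, -6.4904)
cos θ_2 = (103.4353−6²−5²)/(2·6·5) = 0.7073; θ_2 = -44.9880° (elbow-down)
β = atan2(-6.4904,-7.8301) = -140.3446°; ψ = atan2(-3.5348,9.5363) = -20.3381°
θ_1 = β − ψ = -120.0065°
θ_3 = φ − θ_1 − θ_2 = 89.9945° (wrapped to (-180°,180°])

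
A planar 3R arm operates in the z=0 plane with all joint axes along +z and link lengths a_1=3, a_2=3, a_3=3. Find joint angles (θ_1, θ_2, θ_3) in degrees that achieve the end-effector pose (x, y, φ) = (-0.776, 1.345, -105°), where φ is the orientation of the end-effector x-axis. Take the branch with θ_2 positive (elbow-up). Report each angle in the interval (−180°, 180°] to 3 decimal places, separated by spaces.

wrist centre = target − a_3·(cos φ, sin φ) = (0.0005, 4.2428)
cos θ_2 = (18.0012−3²−3²)/(2·3·3) = 0.0001; θ_2 = 89.9963° (elbow-up)
β = atan2(4.2428,0.0005) = 89.9938°; ψ = atan2(3.0000,3.0002) = 44.9982°
θ_1 = β − ψ = 44.9957°
θ_3 = φ − θ_1 − θ_2 = 120.0080° (wrapped to (-180°,180°])

44.996 89.996 120.008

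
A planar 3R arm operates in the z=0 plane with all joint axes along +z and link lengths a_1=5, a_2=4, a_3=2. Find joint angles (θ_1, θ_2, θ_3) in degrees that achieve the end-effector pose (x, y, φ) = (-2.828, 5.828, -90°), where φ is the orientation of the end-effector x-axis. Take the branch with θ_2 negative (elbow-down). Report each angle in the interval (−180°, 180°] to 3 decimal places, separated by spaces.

wrist centre = target − a_3·(cos φ, sin φ) = (-2.8280, 7.8280)
cos θ_2 = (69.2752−5²−4²)/(2·5·4) = 0.7069; θ_2 = -45.0184° (elbow-down)
β = atan2(7.8280,-2.8280) = 109.8631°; ψ = atan2(-2.8293,7.8275) = -19.8729°
θ_1 = β − ψ = 129.7360°
θ_3 = φ − θ_1 − θ_2 = -174.7176° (wrapped to (-180°,180°])

129.736 -45.018 -174.718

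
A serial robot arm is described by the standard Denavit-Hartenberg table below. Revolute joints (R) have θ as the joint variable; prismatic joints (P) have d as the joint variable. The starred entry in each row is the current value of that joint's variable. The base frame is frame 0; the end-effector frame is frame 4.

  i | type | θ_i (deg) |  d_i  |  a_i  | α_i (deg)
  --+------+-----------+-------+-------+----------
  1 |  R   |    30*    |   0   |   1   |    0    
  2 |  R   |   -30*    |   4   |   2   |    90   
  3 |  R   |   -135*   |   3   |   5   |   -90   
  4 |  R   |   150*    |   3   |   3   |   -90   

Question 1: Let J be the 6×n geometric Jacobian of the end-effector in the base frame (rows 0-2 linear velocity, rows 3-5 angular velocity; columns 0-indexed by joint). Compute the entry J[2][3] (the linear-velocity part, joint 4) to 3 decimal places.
axis z_3 = (0.7071,-0.0000,-0.7071); lever o_n−o_3 = (3.9584,1.5000,-0.2842)
cross product → J_v[:, 3] = (1.0607,-2.5981,1.0607)
J_ω[:, 3] = z_3
entry J[2][3] = 1.0607

1.061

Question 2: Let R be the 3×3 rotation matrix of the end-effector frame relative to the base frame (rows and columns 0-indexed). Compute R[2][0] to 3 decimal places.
0.612

End-effector x-axis (col 0 of R) = (0.6124,0.5000,0.6124)
R[2][0] = 0.6124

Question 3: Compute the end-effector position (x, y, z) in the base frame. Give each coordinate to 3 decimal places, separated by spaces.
after link 1: o_1 = (0.8660, 0.5000, 0.0000)
after link 2: o_2 = (2.8660, 0.5000, 4.0000)
after link 3: o_3 = (-0.6695, -2.5000, 0.4645)
after link 4: o_4 = (3.2889, -1.0000, 0.1803)

3.289 -1.000 0.180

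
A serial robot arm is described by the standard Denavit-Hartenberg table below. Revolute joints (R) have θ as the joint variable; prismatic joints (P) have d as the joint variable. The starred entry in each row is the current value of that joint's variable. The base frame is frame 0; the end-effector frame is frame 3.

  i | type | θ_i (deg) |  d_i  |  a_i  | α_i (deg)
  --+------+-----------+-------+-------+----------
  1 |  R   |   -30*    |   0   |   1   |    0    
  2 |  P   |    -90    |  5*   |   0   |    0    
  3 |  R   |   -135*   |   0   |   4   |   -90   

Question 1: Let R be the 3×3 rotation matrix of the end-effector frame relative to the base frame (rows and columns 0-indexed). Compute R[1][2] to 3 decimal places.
End-effector z-axis (col 2 of R) = (-0.9659,-0.2588,0.0000)
R[1][2] = -0.2588

-0.259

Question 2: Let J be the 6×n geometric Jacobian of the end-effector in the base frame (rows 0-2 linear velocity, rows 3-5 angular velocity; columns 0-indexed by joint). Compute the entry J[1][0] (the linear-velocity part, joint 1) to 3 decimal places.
axis z_0 = ẑ; lever o_n−o_0 = (-0.1693,3.3637,5.0000)
cross product → J_v[:, 0] = (-3.3637,-0.1693,0.0000)
J_ω[:, 0] = z_0
entry J[1][0] = -0.1693

-0.169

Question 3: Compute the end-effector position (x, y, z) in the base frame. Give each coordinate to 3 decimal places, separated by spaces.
after link 1: o_1 = (0.8660, -0.5000, 0.0000)
after link 2: o_2 = (0.8660, -0.5000, 5.0000)
after link 3: o_3 = (-0.1693, 3.3637, 5.0000)

-0.169 3.364 5.000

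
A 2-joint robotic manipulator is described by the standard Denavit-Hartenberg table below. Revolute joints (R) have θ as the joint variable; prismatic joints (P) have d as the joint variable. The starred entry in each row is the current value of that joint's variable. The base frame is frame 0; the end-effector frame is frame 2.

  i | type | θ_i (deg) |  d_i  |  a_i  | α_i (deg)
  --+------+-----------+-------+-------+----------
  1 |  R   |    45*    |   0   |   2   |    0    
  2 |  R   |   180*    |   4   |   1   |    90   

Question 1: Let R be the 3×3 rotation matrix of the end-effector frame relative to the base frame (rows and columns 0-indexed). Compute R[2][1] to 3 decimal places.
1.000

End-effector y-axis (col 1 of R) = (0.0000,-0.0000,1.0000)
R[2][1] = 1.0000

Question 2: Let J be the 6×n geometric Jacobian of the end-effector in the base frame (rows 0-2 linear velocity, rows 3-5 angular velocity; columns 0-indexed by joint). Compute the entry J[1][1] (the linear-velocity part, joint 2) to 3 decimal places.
-0.707

axis z_1 = (0.0000,0.0000,1.0000); lever o_n−o_1 = (-0.7071,-0.7071,4.0000)
cross product → J_v[:, 1] = (0.7071,-0.7071,0.0000)
J_ω[:, 1] = z_1
entry J[1][1] = -0.7071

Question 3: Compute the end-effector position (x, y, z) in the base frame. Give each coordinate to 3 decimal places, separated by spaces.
after link 1: o_1 = (1.4142, 1.4142, 0.0000)
after link 2: o_2 = (0.7071, 0.7071, 4.0000)

0.707 0.707 4.000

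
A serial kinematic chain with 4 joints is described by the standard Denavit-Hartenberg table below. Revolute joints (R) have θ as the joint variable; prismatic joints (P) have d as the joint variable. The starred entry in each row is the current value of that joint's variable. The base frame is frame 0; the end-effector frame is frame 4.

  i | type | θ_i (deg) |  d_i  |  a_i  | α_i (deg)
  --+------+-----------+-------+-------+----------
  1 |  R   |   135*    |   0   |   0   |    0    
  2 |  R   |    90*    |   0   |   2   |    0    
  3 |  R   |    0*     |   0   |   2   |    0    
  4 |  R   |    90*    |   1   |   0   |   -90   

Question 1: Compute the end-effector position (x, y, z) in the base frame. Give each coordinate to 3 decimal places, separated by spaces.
-2.828 -2.828 1.000

after link 1: o_1 = (0.0000, 0.0000, 0.0000)
after link 2: o_2 = (-1.4142, -1.4142, 0.0000)
after link 3: o_3 = (-2.8284, -2.8284, 0.0000)
after link 4: o_4 = (-2.8284, -2.8284, 1.0000)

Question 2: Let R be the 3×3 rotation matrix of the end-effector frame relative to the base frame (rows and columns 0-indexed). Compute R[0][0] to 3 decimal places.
0.707

End-effector x-axis (col 0 of R) = (0.7071,-0.7071,0.0000)
R[0][0] = 0.7071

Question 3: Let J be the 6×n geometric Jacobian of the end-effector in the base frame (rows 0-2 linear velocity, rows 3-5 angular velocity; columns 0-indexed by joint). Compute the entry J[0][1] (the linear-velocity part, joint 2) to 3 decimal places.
axis z_1 = (0.0000,0.0000,1.0000); lever o_n−o_1 = (-2.8284,-2.8284,1.0000)
cross product → J_v[:, 1] = (2.8284,-2.8284,0.0000)
J_ω[:, 1] = z_1
entry J[0][1] = 2.8284

2.828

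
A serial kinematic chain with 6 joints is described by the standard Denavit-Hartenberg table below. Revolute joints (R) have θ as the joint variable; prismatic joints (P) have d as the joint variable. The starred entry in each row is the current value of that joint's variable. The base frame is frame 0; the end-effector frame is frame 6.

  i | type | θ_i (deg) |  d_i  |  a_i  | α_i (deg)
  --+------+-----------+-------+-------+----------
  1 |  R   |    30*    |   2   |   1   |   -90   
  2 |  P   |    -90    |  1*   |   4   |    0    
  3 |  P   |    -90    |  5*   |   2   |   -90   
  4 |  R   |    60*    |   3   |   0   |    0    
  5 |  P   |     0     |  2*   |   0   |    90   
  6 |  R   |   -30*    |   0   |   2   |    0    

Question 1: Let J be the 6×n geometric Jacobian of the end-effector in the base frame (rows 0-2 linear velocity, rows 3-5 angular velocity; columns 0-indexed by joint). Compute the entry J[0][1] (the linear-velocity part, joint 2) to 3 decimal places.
prismatic axis z_1 = (-0.5000,0.8660,0.0000)
J_v[:, 1] = z_1; J_ω[:, 1] = (0,0,0)
entry J[0][1] = -0.5000

-0.500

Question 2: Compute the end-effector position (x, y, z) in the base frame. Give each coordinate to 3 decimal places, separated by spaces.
after link 1: o_1 = (0.8660, 0.5000, 2.0000)
after link 2: o_2 = (0.3660, 1.3660, 6.0000)
after link 3: o_3 = (-3.8660, 4.6962, 6.0000)
after link 4: o_4 = (-3.8660, 4.6962, 9.0000)
after link 5: o_5 = (-3.8660, 4.6962, 11.0000)
after link 6: o_6 = (-3.8660, 2.9641, 10.0000)

-3.866 2.964 10.000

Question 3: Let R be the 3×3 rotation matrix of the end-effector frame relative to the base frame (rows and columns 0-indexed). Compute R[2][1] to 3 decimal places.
0.866

End-effector y-axis (col 1 of R) = (0.0000,-0.5000,0.8660)
R[2][1] = 0.8660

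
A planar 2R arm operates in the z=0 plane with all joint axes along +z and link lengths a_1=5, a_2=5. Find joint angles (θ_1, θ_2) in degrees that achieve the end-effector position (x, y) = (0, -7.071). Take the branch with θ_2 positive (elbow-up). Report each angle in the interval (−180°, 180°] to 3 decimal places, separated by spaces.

-135.001 90.001

cos θ_2 = (49.9990−5²−5²)/(2·5·5) = -0.0000; θ_2 = 90.0011° (elbow-up)
β = atan2(-7.0710,0.0000) = -90.0000°; ψ = atan2(5.0000,4.9999) = 45.0005°
θ_1 = β − ψ = -135.0005°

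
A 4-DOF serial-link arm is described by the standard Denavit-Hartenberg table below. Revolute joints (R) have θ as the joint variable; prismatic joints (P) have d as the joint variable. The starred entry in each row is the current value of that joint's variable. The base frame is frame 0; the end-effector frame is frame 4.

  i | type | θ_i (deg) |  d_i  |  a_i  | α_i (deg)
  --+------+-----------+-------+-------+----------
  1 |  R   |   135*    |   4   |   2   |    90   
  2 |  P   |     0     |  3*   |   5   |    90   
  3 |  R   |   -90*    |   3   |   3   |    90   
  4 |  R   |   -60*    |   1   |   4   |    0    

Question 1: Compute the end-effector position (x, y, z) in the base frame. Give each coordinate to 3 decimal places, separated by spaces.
-5.657 2.828 4.464

after link 1: o_1 = (-1.4142, 1.4142, 4.0000)
after link 2: o_2 = (-2.8284, 7.0711, 4.0000)
after link 3: o_3 = (-4.9497, 4.9497, 1.0000)
after link 4: o_4 = (-5.6569, 2.8284, 4.4641)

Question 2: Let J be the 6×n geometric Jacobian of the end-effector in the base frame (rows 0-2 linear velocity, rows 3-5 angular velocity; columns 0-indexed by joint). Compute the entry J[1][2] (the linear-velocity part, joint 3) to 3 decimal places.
2.828

axis z_2 = (0.0000,0.0000,-1.0000); lever o_n−o_2 = (-2.8284,-4.2426,0.4641)
cross product → J_v[:, 2] = (-4.2426,2.8284,-0.0000)
J_ω[:, 2] = z_2
entry J[1][2] = 2.8284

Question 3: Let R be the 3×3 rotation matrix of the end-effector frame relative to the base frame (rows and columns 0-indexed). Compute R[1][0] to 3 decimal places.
-0.354

End-effector x-axis (col 0 of R) = (-0.3536,-0.3536,0.8660)
R[1][0] = -0.3536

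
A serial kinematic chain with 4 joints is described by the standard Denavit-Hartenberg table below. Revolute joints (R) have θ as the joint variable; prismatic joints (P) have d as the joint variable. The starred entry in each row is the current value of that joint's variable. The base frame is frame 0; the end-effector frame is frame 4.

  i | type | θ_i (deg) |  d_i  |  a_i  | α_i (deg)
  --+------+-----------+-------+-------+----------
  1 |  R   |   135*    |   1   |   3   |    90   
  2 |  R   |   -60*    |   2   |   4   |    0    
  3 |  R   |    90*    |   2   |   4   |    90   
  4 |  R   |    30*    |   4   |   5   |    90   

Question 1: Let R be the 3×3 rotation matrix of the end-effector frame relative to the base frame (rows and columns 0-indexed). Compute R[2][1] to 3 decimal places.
End-effector y-axis (col 1 of R) = (-0.3536,0.3536,-0.8660)
R[2][1] = -0.8660

-0.866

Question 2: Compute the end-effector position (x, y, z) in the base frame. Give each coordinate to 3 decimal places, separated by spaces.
after link 1: o_1 = (-2.1213, 2.1213, 1.0000)
after link 2: o_2 = (-2.1213, 4.9497, -2.4641)
after link 3: o_3 = (-3.1566, 8.8135, -0.4641)
after link 4: o_4 = (-5.4547, 14.6471, -1.7631)

-5.455 14.647 -1.763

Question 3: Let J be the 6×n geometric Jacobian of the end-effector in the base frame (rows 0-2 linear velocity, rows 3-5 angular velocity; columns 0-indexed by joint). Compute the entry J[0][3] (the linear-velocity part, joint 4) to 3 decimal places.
axis z_3 = (-0.3536,0.3536,-0.8660); lever o_n−o_3 = (-2.2981,5.8336,-1.2990)
cross product → J_v[:, 3] = (4.5928,1.5309,-1.2500)
J_ω[:, 3] = z_3
entry J[0][3] = 4.5928

4.593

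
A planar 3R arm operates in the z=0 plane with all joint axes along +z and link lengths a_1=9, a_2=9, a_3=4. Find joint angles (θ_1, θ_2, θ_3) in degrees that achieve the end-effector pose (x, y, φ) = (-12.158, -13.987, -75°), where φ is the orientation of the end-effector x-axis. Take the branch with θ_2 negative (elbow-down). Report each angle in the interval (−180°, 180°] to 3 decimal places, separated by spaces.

-119.999 -45.004 90.003

wrist centre = target − a_3·(cos φ, sin φ) = (-13.1933, -10.1233)
cos θ_2 = (276.5437−9²−9²)/(2·9·9) = 0.7071; θ_2 = -45.0038° (elbow-down)
β = atan2(-10.1233,-13.1933) = -142.5007°; ψ = atan2(-6.3644,15.3635) = -22.5019°
θ_1 = β − ψ = -119.9988°
θ_3 = φ − θ_1 − θ_2 = 90.0026° (wrapped to (-180°,180°])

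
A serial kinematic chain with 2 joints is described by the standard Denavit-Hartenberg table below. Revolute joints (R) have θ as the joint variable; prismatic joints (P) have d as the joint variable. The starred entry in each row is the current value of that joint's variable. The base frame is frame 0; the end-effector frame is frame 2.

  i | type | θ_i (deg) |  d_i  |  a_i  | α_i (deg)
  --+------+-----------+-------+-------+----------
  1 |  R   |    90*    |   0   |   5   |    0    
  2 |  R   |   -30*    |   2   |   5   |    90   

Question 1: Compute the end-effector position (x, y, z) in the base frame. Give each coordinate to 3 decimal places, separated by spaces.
after link 1: o_1 = (0.0000, 5.0000, 0.0000)
after link 2: o_2 = (2.5000, 9.3301, 2.0000)

2.500 9.330 2.000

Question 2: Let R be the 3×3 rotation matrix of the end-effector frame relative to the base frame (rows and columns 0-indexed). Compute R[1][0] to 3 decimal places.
End-effector x-axis (col 0 of R) = (0.5000,0.8660,0.0000)
R[1][0] = 0.8660

0.866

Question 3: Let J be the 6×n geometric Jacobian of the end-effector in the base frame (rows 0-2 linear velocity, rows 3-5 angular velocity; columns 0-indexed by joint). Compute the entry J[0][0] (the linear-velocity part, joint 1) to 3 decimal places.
-9.330

axis z_0 = ẑ; lever o_n−o_0 = (2.5000,9.3301,2.0000)
cross product → J_v[:, 0] = (-9.3301,2.5000,0.0000)
J_ω[:, 0] = z_0
entry J[0][0] = -9.3301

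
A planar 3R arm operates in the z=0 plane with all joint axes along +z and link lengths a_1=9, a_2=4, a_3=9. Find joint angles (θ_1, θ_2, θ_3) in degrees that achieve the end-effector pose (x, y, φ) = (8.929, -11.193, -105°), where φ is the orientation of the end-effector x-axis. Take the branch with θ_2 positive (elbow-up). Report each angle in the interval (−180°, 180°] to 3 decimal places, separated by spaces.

-29.999 60.001 -135.002

wrist centre = target − a_3·(cos φ, sin φ) = (11.2584, -2.4997)
cos θ_2 = (132.9993−9²−4²)/(2·9·4) = 0.5000; θ_2 = 60.0007° (elbow-up)
β = atan2(-2.4997,11.2584) = -12.5182°; ψ = atan2(3.4641,11.0000) = 17.4803°
θ_1 = β − ψ = -29.9985°
θ_3 = φ − θ_1 − θ_2 = -135.0022° (wrapped to (-180°,180°])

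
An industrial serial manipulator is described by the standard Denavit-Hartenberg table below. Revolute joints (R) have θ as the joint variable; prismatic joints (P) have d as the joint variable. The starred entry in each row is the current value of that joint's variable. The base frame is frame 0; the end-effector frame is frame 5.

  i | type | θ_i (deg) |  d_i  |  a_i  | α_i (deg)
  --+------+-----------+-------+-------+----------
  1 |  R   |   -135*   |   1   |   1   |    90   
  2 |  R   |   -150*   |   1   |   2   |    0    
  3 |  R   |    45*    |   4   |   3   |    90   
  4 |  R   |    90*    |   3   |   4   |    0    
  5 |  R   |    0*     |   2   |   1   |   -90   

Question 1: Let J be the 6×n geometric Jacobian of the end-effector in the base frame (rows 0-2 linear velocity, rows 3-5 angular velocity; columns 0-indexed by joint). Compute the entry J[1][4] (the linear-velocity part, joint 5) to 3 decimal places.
axis z_4 = (0.6830,0.6830,0.2588); lever o_n−o_4 = (0.6589,2.0731,0.5176)
cross product → J_v[:, 4] = (-0.1830,-0.1830,0.9659)
J_ω[:, 4] = z_4
entry J[1][4] = -0.1830

-0.183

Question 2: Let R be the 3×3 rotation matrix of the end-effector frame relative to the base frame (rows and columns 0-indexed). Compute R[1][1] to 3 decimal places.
End-effector y-axis (col 1 of R) = (-0.6830,-0.6830,-0.2588)
R[1][1] = -0.6830

-0.683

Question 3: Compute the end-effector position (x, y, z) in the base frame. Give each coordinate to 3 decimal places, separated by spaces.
-2.589 11.553 -1.604

after link 1: o_1 = (-0.7071, -0.7071, 1.0000)
after link 2: o_2 = (-0.1895, 1.2247, 0.0000)
after link 3: o_3 = (-2.4689, 4.6022, -2.8978)
after link 4: o_4 = (-3.2482, 9.4797, -2.1213)
after link 5: o_5 = (-2.5893, 11.5528, -1.6037)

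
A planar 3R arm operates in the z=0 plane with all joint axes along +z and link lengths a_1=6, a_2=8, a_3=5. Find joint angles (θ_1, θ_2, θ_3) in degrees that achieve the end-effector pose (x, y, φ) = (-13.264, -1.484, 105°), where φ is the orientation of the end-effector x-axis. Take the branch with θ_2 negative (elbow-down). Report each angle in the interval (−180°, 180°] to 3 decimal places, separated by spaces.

-135.000 -29.997 -90.003

wrist centre = target − a_3·(cos φ, sin φ) = (-11.9699, -6.3136)
cos θ_2 = (183.1405−6²−8²)/(2·6·8) = 0.8660; θ_2 = -29.9975° (elbow-down)
β = atan2(-6.3136,-11.9699) = -152.1902°; ψ = atan2(-3.9997,12.9284) = -17.1907°
θ_1 = β − ψ = -134.9995°
θ_3 = φ − θ_1 − θ_2 = -90.0030° (wrapped to (-180°,180°])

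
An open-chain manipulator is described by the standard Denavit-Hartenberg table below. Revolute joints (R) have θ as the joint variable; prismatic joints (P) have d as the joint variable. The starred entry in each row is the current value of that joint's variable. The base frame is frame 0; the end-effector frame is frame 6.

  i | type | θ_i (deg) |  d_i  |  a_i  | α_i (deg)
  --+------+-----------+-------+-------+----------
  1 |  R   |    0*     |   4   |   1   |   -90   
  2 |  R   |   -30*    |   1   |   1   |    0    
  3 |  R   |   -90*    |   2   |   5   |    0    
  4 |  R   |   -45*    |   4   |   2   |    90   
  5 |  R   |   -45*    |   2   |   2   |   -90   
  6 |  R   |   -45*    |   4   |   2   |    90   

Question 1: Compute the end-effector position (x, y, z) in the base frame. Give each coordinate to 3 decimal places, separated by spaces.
-8.513 7.414 7.407

after link 1: o_1 = (1.0000, 0.0000, 4.0000)
after link 2: o_2 = (1.8660, 1.0000, 4.5000)
after link 3: o_3 = (-0.6340, 3.0000, 8.8301)
after link 4: o_4 = (-2.5658, 7.0000, 9.3478)
after link 5: o_5 = (-4.4495, 5.5858, 7.7819)
after link 6: o_6 = (-8.5135, 7.4142, 7.4068)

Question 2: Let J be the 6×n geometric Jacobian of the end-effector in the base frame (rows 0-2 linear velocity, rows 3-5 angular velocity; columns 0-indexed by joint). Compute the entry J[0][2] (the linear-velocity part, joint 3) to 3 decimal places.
2.907

axis z_2 = (0.0000,1.0000,0.0000); lever o_n−o_2 = (-10.3795,6.4142,2.9068)
cross product → J_v[:, 2] = (2.9068,-0.0000,10.3795)
J_ω[:, 2] = z_2
entry J[0][2] = 2.9068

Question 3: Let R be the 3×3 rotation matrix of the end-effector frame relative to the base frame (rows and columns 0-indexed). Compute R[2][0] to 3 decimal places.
End-effector x-axis (col 0 of R) = (-0.6660,-0.5000,-0.5536)
R[2][0] = -0.5536

-0.554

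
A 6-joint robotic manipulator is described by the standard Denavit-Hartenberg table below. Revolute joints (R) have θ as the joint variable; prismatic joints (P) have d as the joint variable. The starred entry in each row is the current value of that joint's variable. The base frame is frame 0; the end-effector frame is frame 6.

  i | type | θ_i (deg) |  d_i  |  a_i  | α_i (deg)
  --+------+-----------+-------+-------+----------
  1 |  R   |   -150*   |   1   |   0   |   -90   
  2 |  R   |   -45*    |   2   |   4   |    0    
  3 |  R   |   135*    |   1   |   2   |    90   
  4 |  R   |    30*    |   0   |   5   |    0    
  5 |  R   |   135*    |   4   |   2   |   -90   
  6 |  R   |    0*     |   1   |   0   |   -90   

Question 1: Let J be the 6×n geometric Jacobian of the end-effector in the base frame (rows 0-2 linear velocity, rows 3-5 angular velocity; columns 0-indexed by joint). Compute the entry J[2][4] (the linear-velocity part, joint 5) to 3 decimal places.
axis z_4 = (-0.8660,-0.5000,0.0000); lever o_n−o_4 = (-3.6882,-1.6118,2.1907)
cross product → J_v[:, 4] = (-1.0953,1.8972,-0.4483)
J_ω[:, 4] = z_4
entry J[2][4] = -0.4483

-0.448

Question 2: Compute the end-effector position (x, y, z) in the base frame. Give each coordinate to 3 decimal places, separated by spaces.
-3.388 -7.789 -0.311

after link 1: o_1 = (0.0000, 0.0000, 1.0000)
after link 2: o_2 = (-1.4495, -3.1463, 3.8284)
after link 3: o_3 = (-0.9495, -4.0123, 1.8284)
after link 4: o_4 = (0.3005, -6.1774, -2.5017)
after link 5: o_5 = (-2.9048, -8.6256, -0.5698)
after link 6: o_6 = (-3.3877, -7.7891, -0.3110)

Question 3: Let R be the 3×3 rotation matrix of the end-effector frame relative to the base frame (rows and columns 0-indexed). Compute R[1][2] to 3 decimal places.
0.500

End-effector z-axis (col 2 of R) = (0.8660,0.5000,0.0000)
R[1][2] = 0.5000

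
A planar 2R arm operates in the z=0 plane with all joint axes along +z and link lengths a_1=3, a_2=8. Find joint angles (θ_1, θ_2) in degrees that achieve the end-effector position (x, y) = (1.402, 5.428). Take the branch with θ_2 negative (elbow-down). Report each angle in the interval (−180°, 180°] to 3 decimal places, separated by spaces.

-149.995 -150.005

cos θ_2 = (31.4288−3²−8²)/(2·3·8) = -0.8661; θ_2 = -150.0048° (elbow-down)
β = atan2(5.4280,1.4020) = 75.5176°; ψ = atan2(-3.9994,-3.9285) = -134.4877°
θ_1 = β − ψ = 210.0053°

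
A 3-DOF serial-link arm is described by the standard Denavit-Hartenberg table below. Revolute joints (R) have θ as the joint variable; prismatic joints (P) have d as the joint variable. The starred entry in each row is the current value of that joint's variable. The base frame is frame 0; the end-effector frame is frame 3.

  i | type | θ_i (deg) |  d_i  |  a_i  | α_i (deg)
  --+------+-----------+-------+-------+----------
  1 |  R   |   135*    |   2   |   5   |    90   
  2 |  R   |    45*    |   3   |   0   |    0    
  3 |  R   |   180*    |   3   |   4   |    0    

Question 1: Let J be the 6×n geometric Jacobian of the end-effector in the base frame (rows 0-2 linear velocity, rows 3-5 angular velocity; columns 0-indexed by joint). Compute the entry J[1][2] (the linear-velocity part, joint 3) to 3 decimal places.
axis z_2 = (0.7071,0.7071,0.0000); lever o_n−o_2 = (4.1213,0.1213,-2.8284)
cross product → J_v[:, 2] = (-2.0000,2.0000,-2.8284)
J_ω[:, 2] = z_2
entry J[1][2] = 2.0000

2.000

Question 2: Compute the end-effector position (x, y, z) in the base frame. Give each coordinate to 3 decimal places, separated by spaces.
after link 1: o_1 = (-3.5355, 3.5355, 2.0000)
after link 2: o_2 = (-1.4142, 5.6569, 2.0000)
after link 3: o_3 = (2.7071, 5.7782, -0.8284)

2.707 5.778 -0.828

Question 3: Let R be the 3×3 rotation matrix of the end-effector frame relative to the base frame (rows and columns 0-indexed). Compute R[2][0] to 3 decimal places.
End-effector x-axis (col 0 of R) = (0.5000,-0.5000,-0.7071)
R[2][0] = -0.7071

-0.707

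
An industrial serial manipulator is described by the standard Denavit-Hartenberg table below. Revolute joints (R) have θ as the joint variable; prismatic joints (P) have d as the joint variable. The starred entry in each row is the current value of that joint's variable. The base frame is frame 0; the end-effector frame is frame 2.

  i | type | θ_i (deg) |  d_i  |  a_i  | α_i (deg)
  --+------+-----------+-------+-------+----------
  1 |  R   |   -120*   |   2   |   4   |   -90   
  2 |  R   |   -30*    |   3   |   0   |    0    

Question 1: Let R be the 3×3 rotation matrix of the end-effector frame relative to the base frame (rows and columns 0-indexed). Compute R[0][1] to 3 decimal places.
End-effector y-axis (col 1 of R) = (-0.2500,-0.4330,-0.8660)
R[0][1] = -0.2500

-0.250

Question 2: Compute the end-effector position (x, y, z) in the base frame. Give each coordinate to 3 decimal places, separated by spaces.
after link 1: o_1 = (-2.0000, -3.4641, 2.0000)
after link 2: o_2 = (0.5981, -4.9641, 2.0000)

0.598 -4.964 2.000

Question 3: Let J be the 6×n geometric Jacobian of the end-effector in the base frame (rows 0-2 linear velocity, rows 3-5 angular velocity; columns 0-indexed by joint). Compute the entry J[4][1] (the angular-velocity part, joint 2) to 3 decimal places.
axis z_1 = (0.8660,-0.5000,0.0000); lever o_n−o_1 = (2.5981,-1.5000,0.0000)
cross product → J_v[:, 1] = (0.0000,0.0000,-0.0000)
J_ω[:, 1] = z_1
entry J[4][1] = -0.5000

-0.500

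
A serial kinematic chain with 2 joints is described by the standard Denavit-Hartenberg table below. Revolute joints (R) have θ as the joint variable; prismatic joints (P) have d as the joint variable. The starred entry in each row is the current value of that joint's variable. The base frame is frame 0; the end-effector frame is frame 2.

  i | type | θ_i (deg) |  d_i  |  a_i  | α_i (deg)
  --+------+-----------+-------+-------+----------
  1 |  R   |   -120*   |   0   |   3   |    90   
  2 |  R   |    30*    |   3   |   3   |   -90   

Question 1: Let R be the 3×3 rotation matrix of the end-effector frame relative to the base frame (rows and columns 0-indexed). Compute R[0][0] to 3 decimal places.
End-effector x-axis (col 0 of R) = (-0.4330,-0.7500,0.5000)
R[0][0] = -0.4330

-0.433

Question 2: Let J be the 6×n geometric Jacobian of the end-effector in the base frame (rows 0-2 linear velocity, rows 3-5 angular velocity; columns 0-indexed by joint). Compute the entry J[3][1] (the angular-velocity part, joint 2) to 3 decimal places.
-0.866

axis z_1 = (-0.8660,0.5000,0.0000); lever o_n−o_1 = (-3.8971,-0.7500,1.5000)
cross product → J_v[:, 1] = (0.7500,1.2990,2.5981)
J_ω[:, 1] = z_1
entry J[3][1] = -0.8660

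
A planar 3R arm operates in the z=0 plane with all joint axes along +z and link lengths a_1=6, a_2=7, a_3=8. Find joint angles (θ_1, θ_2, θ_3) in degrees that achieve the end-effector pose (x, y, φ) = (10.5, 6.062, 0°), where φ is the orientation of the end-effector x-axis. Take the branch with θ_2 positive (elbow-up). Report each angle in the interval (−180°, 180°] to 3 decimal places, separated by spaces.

wrist centre = target − a_3·(cos φ, sin φ) = (2.5000, 6.0620)
cos θ_2 = (42.9978−6²−7²)/(2·6·7) = -0.5000; θ_2 = 120.0017° (elbow-up)
β = atan2(6.0620,2.5000) = 67.5885°; ψ = atan2(6.0621,2.4998) = 67.5902°
θ_1 = β − ψ = -0.0017°
θ_3 = φ − θ_1 − θ_2 = -120.0000° (wrapped to (-180°,180°])

-0.002 120.002 -120.000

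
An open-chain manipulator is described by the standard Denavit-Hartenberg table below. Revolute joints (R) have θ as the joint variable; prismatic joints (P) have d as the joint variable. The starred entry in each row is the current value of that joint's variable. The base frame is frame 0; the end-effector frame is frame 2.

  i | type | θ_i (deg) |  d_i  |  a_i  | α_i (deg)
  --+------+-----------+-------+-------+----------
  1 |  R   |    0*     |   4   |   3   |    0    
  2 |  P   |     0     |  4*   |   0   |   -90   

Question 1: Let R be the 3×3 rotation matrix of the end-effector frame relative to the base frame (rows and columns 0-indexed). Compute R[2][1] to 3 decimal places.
End-effector y-axis (col 1 of R) = (0.0000,0.0000,-1.0000)
R[2][1] = -1.0000

-1.000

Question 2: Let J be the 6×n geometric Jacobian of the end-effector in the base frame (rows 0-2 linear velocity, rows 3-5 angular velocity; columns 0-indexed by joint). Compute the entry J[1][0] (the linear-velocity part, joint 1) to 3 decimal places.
3.000

axis z_0 = ẑ; lever o_n−o_0 = (3.0000,0.0000,8.0000)
cross product → J_v[:, 0] = (0.0000,3.0000,0.0000)
J_ω[:, 0] = z_0
entry J[1][0] = 3.0000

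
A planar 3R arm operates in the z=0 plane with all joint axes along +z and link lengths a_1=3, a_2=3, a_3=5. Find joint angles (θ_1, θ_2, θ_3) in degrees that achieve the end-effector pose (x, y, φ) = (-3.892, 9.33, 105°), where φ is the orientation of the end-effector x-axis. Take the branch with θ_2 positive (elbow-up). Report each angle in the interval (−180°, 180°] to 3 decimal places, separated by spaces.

90.001 59.991 -44.992

wrist centre = target − a_3·(cos φ, sin φ) = (-2.5979, 4.5004)
cos θ_2 = (27.0024−3²−3²)/(2·3·3) = 0.5001; θ_2 = 59.9910° (elbow-up)
β = atan2(4.5004,-2.5979) = 119.9963°; ψ = atan2(2.5978,4.5004) = 29.9955°
θ_1 = β − ψ = 90.0008°
θ_3 = φ − θ_1 − θ_2 = -44.9918° (wrapped to (-180°,180°])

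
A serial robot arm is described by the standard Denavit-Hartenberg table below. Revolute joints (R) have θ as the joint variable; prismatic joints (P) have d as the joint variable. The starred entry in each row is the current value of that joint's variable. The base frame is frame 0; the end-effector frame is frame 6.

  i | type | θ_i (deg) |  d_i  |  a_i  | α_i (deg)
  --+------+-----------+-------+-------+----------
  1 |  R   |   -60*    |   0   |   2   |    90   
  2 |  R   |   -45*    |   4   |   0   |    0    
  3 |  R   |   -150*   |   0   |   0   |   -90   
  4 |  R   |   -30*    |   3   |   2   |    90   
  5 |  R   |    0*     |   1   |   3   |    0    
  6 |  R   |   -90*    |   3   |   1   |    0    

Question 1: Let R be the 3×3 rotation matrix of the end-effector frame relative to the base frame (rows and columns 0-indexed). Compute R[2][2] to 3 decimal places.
End-effector z-axis (col 2 of R) = (-0.5085,-0.8513,-0.1294)
R[2][2] = -0.1294

-0.129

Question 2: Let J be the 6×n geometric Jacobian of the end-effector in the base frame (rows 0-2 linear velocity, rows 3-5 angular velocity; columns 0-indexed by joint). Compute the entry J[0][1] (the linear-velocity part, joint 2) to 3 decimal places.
0.664

axis z_1 = (-0.8660,-0.5000,0.0000); lever o_n−o_1 = (-10.0133,-2.5846,-1.3288)
cross product → J_v[:, 1] = (0.6644,-1.1507,-2.7684)
J_ω[:, 1] = z_1
entry J[0][1] = 0.6644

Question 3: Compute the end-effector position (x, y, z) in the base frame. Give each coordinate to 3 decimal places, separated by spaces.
-9.013 -4.317 -1.329

after link 1: o_1 = (1.0000, -1.7321, 0.0000)
after link 2: o_2 = (-2.4641, -3.7321, 0.0000)
after link 3: o_3 = (-2.4641, -3.7321, 0.0000)
after link 4: o_4 = (-4.5549, -2.1107, -2.4495)
after link 5: o_5 = (-7.6172, -1.5387, -1.9065)
after link 6: o_6 = (-9.0133, -4.3166, -1.3288)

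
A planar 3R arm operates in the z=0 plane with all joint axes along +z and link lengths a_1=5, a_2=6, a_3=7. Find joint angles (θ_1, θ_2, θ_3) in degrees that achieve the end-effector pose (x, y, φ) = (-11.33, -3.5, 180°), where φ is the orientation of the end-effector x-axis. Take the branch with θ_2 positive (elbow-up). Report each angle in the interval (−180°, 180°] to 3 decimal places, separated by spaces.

150.000 120.001 -90.001

wrist centre = target − a_3·(cos φ, sin φ) = (-4.3300, -3.5000)
cos θ_2 = (30.9989−5²−6²)/(2·5·6) = -0.5000; θ_2 = 120.0012° (elbow-up)
β = atan2(-3.5000,-4.3300) = -141.0509°; ψ = atan2(5.1961,1.9999) = 68.9491°
θ_1 = β − ψ = -210.0000°
θ_3 = φ − θ_1 − θ_2 = -90.0012° (wrapped to (-180°,180°])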